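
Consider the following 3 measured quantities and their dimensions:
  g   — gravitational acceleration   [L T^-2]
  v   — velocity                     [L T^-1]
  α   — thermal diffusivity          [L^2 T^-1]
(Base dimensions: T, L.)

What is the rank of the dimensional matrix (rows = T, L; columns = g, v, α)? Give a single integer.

Write exponents as rows T,L / cols g,v,α:
  T: [-2 -1 -1]
  L: [ 1  1  2]
Echelon form has 2 nonzero rows (pivots: g,v)

2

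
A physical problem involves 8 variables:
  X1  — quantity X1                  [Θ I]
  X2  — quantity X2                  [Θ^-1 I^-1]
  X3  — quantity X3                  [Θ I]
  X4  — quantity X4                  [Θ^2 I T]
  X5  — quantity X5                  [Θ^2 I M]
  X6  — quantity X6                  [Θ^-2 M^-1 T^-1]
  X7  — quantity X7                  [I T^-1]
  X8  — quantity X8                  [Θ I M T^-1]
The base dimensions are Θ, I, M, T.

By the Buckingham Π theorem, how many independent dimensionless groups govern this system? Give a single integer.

Dimensional matrix (Θ×I×M×T by X1×X2×X3×X4×X5×X6×X7×X8):
  Θ: [ 1 -1  1  2  2 -2  0  1]
  I: [ 1 -1  1  1  1  0  1  1]
  M: [ 0  0  0  0  1 -1  0  1]
  T: [ 0  0  0  1  0 -1 -1 -1]
Echelon form has 3 nonzero rows (pivots: X1,X4,X5)
8 vars − rank 3 = 5 Π groups

5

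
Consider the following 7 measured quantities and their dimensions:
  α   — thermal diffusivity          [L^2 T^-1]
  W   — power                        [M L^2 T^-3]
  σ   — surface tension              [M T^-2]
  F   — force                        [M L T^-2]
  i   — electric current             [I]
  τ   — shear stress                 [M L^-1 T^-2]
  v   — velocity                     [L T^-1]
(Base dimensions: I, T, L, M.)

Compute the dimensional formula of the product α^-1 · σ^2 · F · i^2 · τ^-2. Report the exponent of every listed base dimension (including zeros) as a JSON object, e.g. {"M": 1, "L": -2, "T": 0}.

{"I": 2, "T": -1, "L": 1, "M": 1}

Write exponents as rows I,T,L,M / cols α,W,σ,F,i,τ,v:
  I: [ 0  0  0  0  1  0  0]
  T: [-1 -3 -2 -2  0 -2 -1]
  L: [ 2  2  0  1  0 -1  1]
  M: [ 0  1  1  1  0  1  0]
  [I]: (-1)·0+(2)·0+(1)·0+(2)·1+(-2)·0 = 2
  [T]: (-1)·-1+(2)·-2+(1)·-2+(2)·0+(-2)·-2 = -1
  [L]: (-1)·2+(2)·0+(1)·1+(2)·0+(-2)·-1 = 1
  [M]: (-1)·0+(2)·1+(1)·1+(2)·0+(-2)·1 = 1
⇒ I^2 T^-1 L M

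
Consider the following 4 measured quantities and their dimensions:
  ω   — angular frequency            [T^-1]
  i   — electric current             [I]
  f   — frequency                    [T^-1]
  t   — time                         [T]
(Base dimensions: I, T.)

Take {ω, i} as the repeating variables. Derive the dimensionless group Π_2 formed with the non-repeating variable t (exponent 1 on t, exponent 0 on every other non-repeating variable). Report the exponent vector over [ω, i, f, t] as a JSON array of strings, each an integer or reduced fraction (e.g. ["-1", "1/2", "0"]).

["1", "0", "0", "1"]

Write exponents as rows I,T / cols ω,i,f,t:
  I: [ 0  1  0  0]
  T: [-1  0 -1  1]
Row reduction gives pivot columns ω,i; rank = 2
Repeat: ω,i; free: f,t
RREF:
  r0: [   1    0    1   -1]
  r1: [   0    1    0    0]
Fix exponent of t at 1, f at 0; solve each RREF row for its pivot's exponent:
  r0: exp(ω) + (-1)·1 = 0 ⇒ exp(ω) = 1
  r1: exp(i) + (0)·1 = 0 ⇒ exp(i) = 0
Π_2 = ω · t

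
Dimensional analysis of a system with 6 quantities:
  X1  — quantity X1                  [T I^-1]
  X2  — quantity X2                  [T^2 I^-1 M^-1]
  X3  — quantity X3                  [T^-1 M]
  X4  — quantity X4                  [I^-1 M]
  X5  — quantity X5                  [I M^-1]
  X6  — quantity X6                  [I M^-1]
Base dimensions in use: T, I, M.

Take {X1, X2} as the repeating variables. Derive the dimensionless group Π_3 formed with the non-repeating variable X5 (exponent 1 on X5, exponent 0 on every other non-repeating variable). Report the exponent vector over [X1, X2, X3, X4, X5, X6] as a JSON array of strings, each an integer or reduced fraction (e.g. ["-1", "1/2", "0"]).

["2", "-1", "0", "0", "1", "0"]

Exponent matrix [T,I,M] × [X1,X2,X3,X4,X5,X6]:
  T: [ 1  2 -1  0  0  0]
  I: [-1 -1  0 -1  1  1]
  M: [ 0 -1  1  1 -1 -1]
Echelon form has 2 nonzero rows (pivots: X1,X2)
Pivot set = {X1,X2}, free = {X3,X4,X5,X6}
RREF:
  r0: [   1    0    1    2   -2   -2]
  r1: [   0    1   -1   -1    1    1]
  r2: [   0    0    0    0    0    0]
Fix exponent of X5 at 1, X3 at 0, X4 at 0, X6 at 0; solve each RREF row for its pivot's exponent:
  r0: exp(X1) + (-2)·1 = 0 ⇒ exp(X1) = 2
  r1: exp(X2) + (1)·1 = 0 ⇒ exp(X2) = -1
Π_3 = X1^2 · X2^-1 · X5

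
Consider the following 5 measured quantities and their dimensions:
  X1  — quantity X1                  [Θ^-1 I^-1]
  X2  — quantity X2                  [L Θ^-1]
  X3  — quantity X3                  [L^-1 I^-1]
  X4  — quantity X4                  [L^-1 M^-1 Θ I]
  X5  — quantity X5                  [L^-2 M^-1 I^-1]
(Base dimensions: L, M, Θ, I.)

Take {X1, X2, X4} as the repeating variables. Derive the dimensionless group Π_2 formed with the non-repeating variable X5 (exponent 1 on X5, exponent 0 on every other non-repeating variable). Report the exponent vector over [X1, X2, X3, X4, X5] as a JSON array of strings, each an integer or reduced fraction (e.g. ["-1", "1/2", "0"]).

Write exponents as rows L,M,Θ,I / cols X1,X2,X3,X4,X5:
  L: [ 0  1 -1 -1 -2]
  M: [ 0  0  0 -1 -1]
  Θ: [-1 -1  0  1  0]
  I: [-1  0 -1  1 -1]
Row reduction gives pivot columns X1,X2,X4; rank = 3
Pivot set = {X1,X2,X4}, free = {X3,X5}
RREF:
  r0: [   1    0    1    0    2]
  r1: [   0    1   -1    0   -1]
  r2: [   0    0    0    1    1]
  r3: [   0    0    0    0    0]
Fix exponent of X5 at 1, X3 at 0; solve each RREF row for its pivot's exponent:
  r0: exp(X1) + (2)·1 = 0 ⇒ exp(X1) = -2
  r1: exp(X2) + (-1)·1 = 0 ⇒ exp(X2) = 1
  r2: exp(X4) + (1)·1 = 0 ⇒ exp(X4) = -1
Π_2 = X1^-2 · X2 · X4^-1 · X5

["-2", "1", "0", "-1", "1"]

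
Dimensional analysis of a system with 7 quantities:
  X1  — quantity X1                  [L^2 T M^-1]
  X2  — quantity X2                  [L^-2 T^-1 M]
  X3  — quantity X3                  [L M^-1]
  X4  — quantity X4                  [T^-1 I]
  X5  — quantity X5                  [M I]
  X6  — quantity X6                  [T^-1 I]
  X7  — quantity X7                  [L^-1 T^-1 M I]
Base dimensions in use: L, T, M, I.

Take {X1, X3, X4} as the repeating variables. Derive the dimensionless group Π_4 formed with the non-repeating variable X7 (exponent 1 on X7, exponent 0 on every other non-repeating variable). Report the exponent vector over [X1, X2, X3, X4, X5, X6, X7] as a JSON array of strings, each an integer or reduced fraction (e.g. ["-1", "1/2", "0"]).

Exponent matrix [L,T,M,I] × [X1,X2,X3,X4,X5,X6,X7]:
  L: [ 2 -2  1  0  0  0 -1]
  T: [ 1 -1  0 -1  0 -1 -1]
  M: [-1  1 -1  0  1  0  1]
  I: [ 0  0  0  1  1  1  1]
RREF → pivots at {X1,X3,X4} ⇒ r = 3
Repeat: X1,X3,X4; free: X2,X5,X6,X7
RREF:
  r0: [   1   -1    0    0    1    0    0]
  r1: [   0    0    1    0   -2    0   -1]
  r2: [   0    0    0    1    1    1    1]
  r3: [   0    0    0    0    0    0    0]
Fix exponent of X7 at 1, X2 at 0, X5 at 0, X6 at 0; solve each RREF row for its pivot's exponent:
  r0: exp(X1) + (0)·1 = 0 ⇒ exp(X1) = 0
  r1: exp(X3) + (-1)·1 = 0 ⇒ exp(X3) = 1
  r2: exp(X4) + (1)·1 = 0 ⇒ exp(X4) = -1
Π_4 = X3 · X4^-1 · X7

["0", "0", "1", "-1", "0", "0", "1"]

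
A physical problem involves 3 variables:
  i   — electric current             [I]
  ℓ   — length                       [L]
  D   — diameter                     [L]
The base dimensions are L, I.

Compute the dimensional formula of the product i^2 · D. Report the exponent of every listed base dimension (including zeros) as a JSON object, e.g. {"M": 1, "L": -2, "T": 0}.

Write exponents as rows L,I / cols i,ℓ,D:
  L: [ 0  1  1]
  I: [ 1  0  0]
  [L]: (2)·0+(1)·1 = 1
  [I]: (2)·1+(1)·0 = 2
⇒ L I^2

{"L": 1, "I": 2}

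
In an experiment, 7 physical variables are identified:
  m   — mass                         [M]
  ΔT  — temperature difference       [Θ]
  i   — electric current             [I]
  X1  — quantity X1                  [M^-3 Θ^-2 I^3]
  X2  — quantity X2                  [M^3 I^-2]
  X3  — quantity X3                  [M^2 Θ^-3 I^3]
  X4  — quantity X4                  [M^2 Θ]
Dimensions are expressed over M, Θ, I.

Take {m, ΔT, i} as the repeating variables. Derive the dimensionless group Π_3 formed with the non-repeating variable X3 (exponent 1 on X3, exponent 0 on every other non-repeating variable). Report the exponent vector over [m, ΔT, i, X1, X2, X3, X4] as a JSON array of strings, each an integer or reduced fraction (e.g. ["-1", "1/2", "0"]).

["-2", "3", "-3", "0", "0", "1", "0"]

Exponent matrix [M,Θ,I] × [m,ΔT,i,X1,X2,X3,X4]:
  M: [ 1  0  0 -3  3  2  2]
  Θ: [ 0  1  0 -2  0 -3  1]
  I: [ 0  0  1  3 -2  3  0]
Row reduction gives pivot columns m,ΔT,i; rank = 3
Pivot set = {m,ΔT,i}, free = {X1,X2,X3,X4}
RREF:
  r0: [   1    0    0   -3    3    2    2]
  r1: [   0    1    0   -2    0   -3    1]
  r2: [   0    0    1    3   -2    3    0]
Fix exponent of X3 at 1, X1 at 0, X2 at 0, X4 at 0; solve each RREF row for its pivot's exponent:
  r0: exp(m) + (2)·1 = 0 ⇒ exp(m) = -2
  r1: exp(ΔT) + (-3)·1 = 0 ⇒ exp(ΔT) = 3
  r2: exp(i) + (3)·1 = 0 ⇒ exp(i) = -3
Π_3 = m^-2 · ΔT^3 · i^-3 · X3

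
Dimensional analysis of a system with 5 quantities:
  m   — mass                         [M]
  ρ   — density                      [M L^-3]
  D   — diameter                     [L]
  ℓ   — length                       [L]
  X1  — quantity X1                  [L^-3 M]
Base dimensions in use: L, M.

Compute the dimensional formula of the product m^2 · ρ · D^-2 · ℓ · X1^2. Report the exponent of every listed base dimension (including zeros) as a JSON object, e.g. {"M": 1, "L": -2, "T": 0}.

Exponent matrix [L,M] × [m,ρ,D,ℓ,X1]:
  L: [ 0 -3  1  1 -3]
  M: [ 1  1  0  0  1]
  [L]: (2)·0+(1)·-3+(-2)·1+(1)·1+(2)·-3 = -10
  [M]: (2)·1+(1)·1+(-2)·0+(1)·0+(2)·1 = 5
⇒ L^-10 M^5

{"L": -10, "M": 5}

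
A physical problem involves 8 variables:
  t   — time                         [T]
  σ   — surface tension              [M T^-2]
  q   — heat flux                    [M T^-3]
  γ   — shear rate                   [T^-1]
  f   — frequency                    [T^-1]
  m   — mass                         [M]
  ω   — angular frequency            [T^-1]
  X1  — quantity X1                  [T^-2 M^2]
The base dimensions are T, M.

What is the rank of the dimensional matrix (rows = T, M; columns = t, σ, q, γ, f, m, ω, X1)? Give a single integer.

2

Dimensional matrix (T×M by t×σ×q×γ×f×m×ω×X1):
  T: [ 1 -2 -3 -1 -1  0 -1 -2]
  M: [ 0  1  1  0  0  1  0  2]
RREF → pivots at {t,σ} ⇒ r = 2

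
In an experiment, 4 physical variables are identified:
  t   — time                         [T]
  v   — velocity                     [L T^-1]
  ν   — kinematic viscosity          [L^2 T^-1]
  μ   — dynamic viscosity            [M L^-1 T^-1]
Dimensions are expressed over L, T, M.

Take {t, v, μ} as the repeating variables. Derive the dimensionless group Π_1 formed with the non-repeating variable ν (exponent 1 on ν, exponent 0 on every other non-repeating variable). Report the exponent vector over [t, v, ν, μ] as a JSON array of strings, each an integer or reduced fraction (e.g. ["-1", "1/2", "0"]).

["-1", "-2", "1", "0"]

Dimensional matrix (L×T×M by t×v×ν×μ):
  L: [ 0  1  2 -1]
  T: [ 1 -1 -1 -1]
  M: [ 0  0  0  1]
Row reduction gives pivot columns t,v,μ; rank = 3
Pivot set = {t,v,μ}, free = {ν}
RREF:
  r0: [   1    0    1    0]
  r1: [   0    1    2    0]
  r2: [   0    0    0    1]
Fix exponent of ν at 1; solve each RREF row for its pivot's exponent:
  r0: exp(t) + (1)·1 = 0 ⇒ exp(t) = -1
  r1: exp(v) + (2)·1 = 0 ⇒ exp(v) = -2
  r2: exp(μ) + (0)·1 = 0 ⇒ exp(μ) = 0
Π_1 = t^-1 · v^-2 · ν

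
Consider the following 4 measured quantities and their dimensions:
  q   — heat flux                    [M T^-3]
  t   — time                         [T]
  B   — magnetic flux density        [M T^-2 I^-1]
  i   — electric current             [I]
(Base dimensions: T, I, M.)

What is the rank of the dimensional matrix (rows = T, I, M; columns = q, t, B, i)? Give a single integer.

Write exponents as rows T,I,M / cols q,t,B,i:
  T: [-3  1 -2  0]
  I: [ 0  0 -1  1]
  M: [ 1  0  1  0]
Echelon form has 3 nonzero rows (pivots: q,t,B)

3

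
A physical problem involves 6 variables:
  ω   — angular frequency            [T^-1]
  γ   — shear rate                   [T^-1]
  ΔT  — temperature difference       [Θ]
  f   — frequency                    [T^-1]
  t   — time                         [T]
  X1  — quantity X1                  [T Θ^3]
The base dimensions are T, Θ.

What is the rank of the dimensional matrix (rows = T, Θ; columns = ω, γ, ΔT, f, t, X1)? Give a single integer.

2

Exponent matrix [T,Θ] × [ω,γ,ΔT,f,t,X1]:
  T: [-1 -1  0 -1  1  1]
  Θ: [ 0  0  1  0  0  3]
RREF → pivots at {ω,ΔT} ⇒ r = 2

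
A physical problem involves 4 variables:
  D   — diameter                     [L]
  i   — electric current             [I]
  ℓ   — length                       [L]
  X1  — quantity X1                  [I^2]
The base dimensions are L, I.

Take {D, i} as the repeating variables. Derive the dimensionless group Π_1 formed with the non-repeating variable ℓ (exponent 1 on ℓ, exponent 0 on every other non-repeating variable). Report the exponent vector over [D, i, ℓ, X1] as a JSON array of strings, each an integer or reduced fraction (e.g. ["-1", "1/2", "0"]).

Dimensional matrix (L×I by D×i×ℓ×X1):
  L: [ 1  0  1  0]
  I: [ 0  1  0  2]
Row reduction gives pivot columns D,i; rank = 2
Pivot set = {D,i}, free = {ℓ,X1}
RREF:
  r0: [   1    0    1    0]
  r1: [   0    1    0    2]
Fix exponent of ℓ at 1, X1 at 0; solve each RREF row for its pivot's exponent:
  r0: exp(D) + (1)·1 = 0 ⇒ exp(D) = -1
  r1: exp(i) + (0)·1 = 0 ⇒ exp(i) = 0
Π_1 = D^-1 · ℓ

["-1", "0", "1", "0"]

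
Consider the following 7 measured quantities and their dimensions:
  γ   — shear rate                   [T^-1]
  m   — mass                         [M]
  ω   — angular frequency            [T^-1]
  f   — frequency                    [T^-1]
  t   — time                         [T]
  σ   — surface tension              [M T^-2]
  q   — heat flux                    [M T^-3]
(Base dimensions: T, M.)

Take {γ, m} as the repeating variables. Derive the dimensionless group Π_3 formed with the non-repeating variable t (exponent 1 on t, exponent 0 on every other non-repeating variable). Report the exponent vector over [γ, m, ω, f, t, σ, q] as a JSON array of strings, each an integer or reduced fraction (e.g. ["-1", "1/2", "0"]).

["1", "0", "0", "0", "1", "0", "0"]

Dimensional matrix (T×M by γ×m×ω×f×t×σ×q):
  T: [-1  0 -1 -1  1 -2 -3]
  M: [ 0  1  0  0  0  1  1]
Echelon form has 2 nonzero rows (pivots: γ,m)
Repeat: γ,m; free: ω,f,t,σ,q
RREF:
  r0: [   1    0    1    1   -1    2    3]
  r1: [   0    1    0    0    0    1    1]
Fix exponent of t at 1, ω at 0, f at 0, σ at 0, q at 0; solve each RREF row for its pivot's exponent:
  r0: exp(γ) + (-1)·1 = 0 ⇒ exp(γ) = 1
  r1: exp(m) + (0)·1 = 0 ⇒ exp(m) = 0
Π_3 = γ · t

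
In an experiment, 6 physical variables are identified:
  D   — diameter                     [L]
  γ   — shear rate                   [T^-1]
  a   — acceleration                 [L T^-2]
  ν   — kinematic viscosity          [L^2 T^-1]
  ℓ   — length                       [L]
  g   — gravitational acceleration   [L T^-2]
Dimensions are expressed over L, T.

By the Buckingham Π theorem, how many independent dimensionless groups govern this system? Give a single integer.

Dimensional matrix (L×T by D×γ×a×ν×ℓ×g):
  L: [ 1  0  1  2  1  1]
  T: [ 0 -1 -2 -1  0 -2]
Echelon form has 2 nonzero rows (pivots: D,γ)
Π count = n − r = 6 − 2 = 4

4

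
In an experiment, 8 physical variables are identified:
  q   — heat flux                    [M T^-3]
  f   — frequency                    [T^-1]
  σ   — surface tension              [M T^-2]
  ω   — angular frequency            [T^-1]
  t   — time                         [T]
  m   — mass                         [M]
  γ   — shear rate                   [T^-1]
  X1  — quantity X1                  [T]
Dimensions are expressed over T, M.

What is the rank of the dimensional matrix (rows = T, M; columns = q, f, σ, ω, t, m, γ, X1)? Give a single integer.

Write exponents as rows T,M / cols q,f,σ,ω,t,m,γ,X1:
  T: [-3 -1 -2 -1  1  0 -1  1]
  M: [ 1  0  1  0  0  1  0  0]
Row reduction gives pivot columns q,f; rank = 2

2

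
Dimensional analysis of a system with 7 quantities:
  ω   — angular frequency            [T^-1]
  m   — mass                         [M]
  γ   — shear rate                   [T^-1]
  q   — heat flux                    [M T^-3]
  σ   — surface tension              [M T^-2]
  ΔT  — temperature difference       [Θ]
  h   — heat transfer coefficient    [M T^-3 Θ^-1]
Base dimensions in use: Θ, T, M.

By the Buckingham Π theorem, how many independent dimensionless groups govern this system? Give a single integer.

Exponent matrix [Θ,T,M] × [ω,m,γ,q,σ,ΔT,h]:
  Θ: [ 0  0  0  0  0  1 -1]
  T: [-1  0 -1 -3 -2  0 -3]
  M: [ 0  1  0  1  1  0  1]
Row reduction gives pivot columns ω,m,ΔT; rank = 3
Π count = n − r = 7 − 3 = 4

4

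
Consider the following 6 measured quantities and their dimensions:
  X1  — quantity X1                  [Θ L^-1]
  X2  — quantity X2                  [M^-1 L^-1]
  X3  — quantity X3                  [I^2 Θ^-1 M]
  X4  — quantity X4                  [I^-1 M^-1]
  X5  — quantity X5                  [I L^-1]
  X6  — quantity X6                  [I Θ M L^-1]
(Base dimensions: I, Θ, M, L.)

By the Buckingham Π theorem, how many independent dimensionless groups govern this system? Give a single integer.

3

Exponent matrix [I,Θ,M,L] × [X1,X2,X3,X4,X5,X6]:
  I: [ 0  0  2 -1  1  1]
  Θ: [ 1  0 -1  0  0  1]
  M: [ 0 -1  1 -1  0  1]
  L: [-1 -1  0  0 -1 -1]
Echelon form has 3 nonzero rows (pivots: X1,X2,X3)
Π count = n − r = 6 − 3 = 3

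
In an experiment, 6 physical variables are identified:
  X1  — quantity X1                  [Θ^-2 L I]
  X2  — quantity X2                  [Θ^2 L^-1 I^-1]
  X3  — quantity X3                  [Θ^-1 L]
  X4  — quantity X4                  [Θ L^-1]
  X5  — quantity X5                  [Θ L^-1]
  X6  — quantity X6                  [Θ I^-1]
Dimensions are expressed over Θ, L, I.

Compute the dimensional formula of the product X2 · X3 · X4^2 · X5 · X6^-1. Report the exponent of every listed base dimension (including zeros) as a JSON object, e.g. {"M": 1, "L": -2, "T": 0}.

Write exponents as rows Θ,L,I / cols X1,X2,X3,X4,X5,X6:
  Θ: [-2  2 -1  1  1  1]
  L: [ 1 -1  1 -1 -1  0]
  I: [ 1 -1  0  0  0 -1]
  [Θ]: (1)·2+(1)·-1+(2)·1+(1)·1+(-1)·1 = 3
  [L]: (1)·-1+(1)·1+(2)·-1+(1)·-1+(-1)·0 = -3
  [I]: (1)·-1+(1)·0+(2)·0+(1)·0+(-1)·-1 = 0
⇒ Θ^3 L^-3

{"Θ": 3, "L": -3, "I": 0}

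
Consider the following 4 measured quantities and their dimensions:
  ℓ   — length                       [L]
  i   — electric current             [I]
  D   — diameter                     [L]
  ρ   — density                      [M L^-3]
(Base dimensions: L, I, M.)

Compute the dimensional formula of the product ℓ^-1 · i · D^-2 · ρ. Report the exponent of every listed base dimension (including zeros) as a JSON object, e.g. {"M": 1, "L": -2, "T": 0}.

{"L": -6, "I": 1, "M": 1}

Exponent matrix [L,I,M] × [ℓ,i,D,ρ]:
  L: [ 1  0  1 -3]
  I: [ 0  1  0  0]
  M: [ 0  0  0  1]
  [L]: (-1)·1+(1)·0+(-2)·1+(1)·-3 = -6
  [I]: (-1)·0+(1)·1+(-2)·0+(1)·0 = 1
  [M]: (-1)·0+(1)·0+(-2)·0+(1)·1 = 1
⇒ L^-6 I M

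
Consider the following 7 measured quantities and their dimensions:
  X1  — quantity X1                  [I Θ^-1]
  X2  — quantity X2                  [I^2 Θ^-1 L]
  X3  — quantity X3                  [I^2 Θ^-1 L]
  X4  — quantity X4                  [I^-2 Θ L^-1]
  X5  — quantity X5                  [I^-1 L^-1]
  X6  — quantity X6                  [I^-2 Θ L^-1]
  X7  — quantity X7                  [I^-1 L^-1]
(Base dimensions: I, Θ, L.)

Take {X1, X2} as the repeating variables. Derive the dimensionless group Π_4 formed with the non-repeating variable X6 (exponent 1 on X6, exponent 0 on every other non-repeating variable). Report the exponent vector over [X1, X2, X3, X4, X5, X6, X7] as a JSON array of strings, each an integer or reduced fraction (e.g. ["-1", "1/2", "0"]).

Write exponents as rows I,Θ,L / cols X1,X2,X3,X4,X5,X6,X7:
  I: [ 1  2  2 -2 -1 -2 -1]
  Θ: [-1 -1 -1  1  0  1  0]
  L: [ 0  1  1 -1 -1 -1 -1]
Echelon form has 2 nonzero rows (pivots: X1,X2)
Pivot set = {X1,X2}, free = {X3,X4,X5,X6,X7}
RREF:
  r0: [   1    0    0    0    1    0    1]
  r1: [   0    1    1   -1   -1   -1   -1]
  r2: [   0    0    0    0    0    0    0]
Fix exponent of X6 at 1, X3 at 0, X4 at 0, X5 at 0, X7 at 0; solve each RREF row for its pivot's exponent:
  r0: exp(X1) + (0)·1 = 0 ⇒ exp(X1) = 0
  r1: exp(X2) + (-1)·1 = 0 ⇒ exp(X2) = 1
Π_4 = X2 · X6

["0", "1", "0", "0", "0", "1", "0"]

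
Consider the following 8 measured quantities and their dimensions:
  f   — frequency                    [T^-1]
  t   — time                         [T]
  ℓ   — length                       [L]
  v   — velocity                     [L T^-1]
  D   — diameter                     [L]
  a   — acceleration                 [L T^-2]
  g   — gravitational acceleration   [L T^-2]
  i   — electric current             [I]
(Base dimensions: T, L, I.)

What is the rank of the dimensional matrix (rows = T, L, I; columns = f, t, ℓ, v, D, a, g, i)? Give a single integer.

3

Exponent matrix [T,L,I] × [f,t,ℓ,v,D,a,g,i]:
  T: [-1  1  0 -1  0 -2 -2  0]
  L: [ 0  0  1  1  1  1  1  0]
  I: [ 0  0  0  0  0  0  0  1]
Echelon form has 3 nonzero rows (pivots: f,ℓ,i)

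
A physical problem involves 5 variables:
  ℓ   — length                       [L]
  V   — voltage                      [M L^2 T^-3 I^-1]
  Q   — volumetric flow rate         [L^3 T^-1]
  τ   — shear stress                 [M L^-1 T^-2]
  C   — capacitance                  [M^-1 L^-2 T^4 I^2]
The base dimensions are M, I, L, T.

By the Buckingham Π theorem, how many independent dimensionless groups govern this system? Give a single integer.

Dimensional matrix (M×I×L×T by ℓ×V×Q×τ×C):
  M: [ 0  1  0  1 -1]
  I: [ 0 -1  0  0  2]
  L: [ 1  2  3 -1 -2]
  T: [ 0 -3 -1 -2  4]
Row reduction gives pivot columns ℓ,V,Q,τ; rank = 4
Π count = n − r = 5 − 4 = 1

1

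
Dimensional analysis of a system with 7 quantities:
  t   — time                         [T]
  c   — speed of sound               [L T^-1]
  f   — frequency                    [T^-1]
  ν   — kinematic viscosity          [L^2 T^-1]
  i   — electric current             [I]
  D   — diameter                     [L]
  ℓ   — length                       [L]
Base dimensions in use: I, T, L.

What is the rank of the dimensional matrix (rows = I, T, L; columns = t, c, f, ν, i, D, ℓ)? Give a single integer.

Write exponents as rows I,T,L / cols t,c,f,ν,i,D,ℓ:
  I: [ 0  0  0  0  1  0  0]
  T: [ 1 -1 -1 -1  0  0  0]
  L: [ 0  1  0  2  0  1  1]
RREF → pivots at {t,c,i} ⇒ r = 3

3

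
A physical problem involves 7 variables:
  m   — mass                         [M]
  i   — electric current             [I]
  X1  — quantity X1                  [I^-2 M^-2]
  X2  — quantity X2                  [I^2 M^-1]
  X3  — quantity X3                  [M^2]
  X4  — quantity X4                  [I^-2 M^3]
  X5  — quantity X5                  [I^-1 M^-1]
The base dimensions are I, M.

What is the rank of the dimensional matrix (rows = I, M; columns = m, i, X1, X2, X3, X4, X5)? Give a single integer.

2

Exponent matrix [I,M] × [m,i,X1,X2,X3,X4,X5]:
  I: [ 0  1 -2  2  0 -2 -1]
  M: [ 1  0 -2 -1  2  3 -1]
Row reduction gives pivot columns m,i; rank = 2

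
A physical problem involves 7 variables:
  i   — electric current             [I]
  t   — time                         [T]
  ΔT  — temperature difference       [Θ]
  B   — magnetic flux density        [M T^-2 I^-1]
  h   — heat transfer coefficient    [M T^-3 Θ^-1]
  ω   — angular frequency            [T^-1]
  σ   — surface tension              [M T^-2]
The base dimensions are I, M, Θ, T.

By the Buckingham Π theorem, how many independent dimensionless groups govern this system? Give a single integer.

3

Write exponents as rows I,M,Θ,T / cols i,t,ΔT,B,h,ω,σ:
  I: [ 1  0  0 -1  0  0  0]
  M: [ 0  0  0  1  1  0  1]
  Θ: [ 0  0  1  0 -1  0  0]
  T: [ 0  1  0 -2 -3 -1 -2]
RREF → pivots at {i,t,ΔT,B} ⇒ r = 4
7 vars − rank 4 = 3 Π groups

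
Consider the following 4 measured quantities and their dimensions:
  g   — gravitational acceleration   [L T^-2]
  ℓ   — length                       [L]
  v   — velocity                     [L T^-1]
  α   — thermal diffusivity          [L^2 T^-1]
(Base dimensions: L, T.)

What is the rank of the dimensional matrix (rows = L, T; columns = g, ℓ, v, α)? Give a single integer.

2

Dimensional matrix (L×T by g×ℓ×v×α):
  L: [ 1  1  1  2]
  T: [-2  0 -1 -1]
Row reduction gives pivot columns g,ℓ; rank = 2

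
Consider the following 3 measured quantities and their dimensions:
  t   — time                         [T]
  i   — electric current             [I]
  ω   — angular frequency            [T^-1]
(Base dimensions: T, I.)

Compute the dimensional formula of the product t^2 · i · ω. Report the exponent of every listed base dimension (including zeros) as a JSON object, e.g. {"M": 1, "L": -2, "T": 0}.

{"T": 1, "I": 1}

Exponent matrix [T,I] × [t,i,ω]:
  T: [ 1  0 -1]
  I: [ 0  1  0]
  [T]: (2)·1+(1)·0+(1)·-1 = 1
  [I]: (2)·0+(1)·1+(1)·0 = 1
⇒ T I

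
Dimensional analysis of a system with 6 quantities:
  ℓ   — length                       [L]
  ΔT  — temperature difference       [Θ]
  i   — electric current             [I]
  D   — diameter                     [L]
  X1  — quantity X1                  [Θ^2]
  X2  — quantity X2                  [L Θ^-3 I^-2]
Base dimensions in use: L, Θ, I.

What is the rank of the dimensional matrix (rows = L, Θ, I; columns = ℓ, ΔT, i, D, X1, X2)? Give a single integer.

Write exponents as rows L,Θ,I / cols ℓ,ΔT,i,D,X1,X2:
  L: [ 1  0  0  1  0  1]
  Θ: [ 0  1  0  0  2 -3]
  I: [ 0  0  1  0  0 -2]
Row reduction gives pivot columns ℓ,ΔT,i; rank = 3

3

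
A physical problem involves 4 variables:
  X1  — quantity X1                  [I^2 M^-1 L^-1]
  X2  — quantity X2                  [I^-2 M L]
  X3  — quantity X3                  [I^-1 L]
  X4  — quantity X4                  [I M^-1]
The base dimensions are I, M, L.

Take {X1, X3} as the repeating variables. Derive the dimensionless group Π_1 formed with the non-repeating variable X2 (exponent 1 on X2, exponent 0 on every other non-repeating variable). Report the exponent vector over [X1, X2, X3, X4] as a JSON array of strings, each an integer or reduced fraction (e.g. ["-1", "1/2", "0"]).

Dimensional matrix (I×M×L by X1×X2×X3×X4):
  I: [ 2 -2 -1  1]
  M: [-1  1  0 -1]
  L: [-1  1  1  0]
RREF → pivots at {X1,X3} ⇒ r = 2
Repeat: X1,X3; free: X2,X4
RREF:
  r0: [   1   -1    0    1]
  r1: [   0    0    1    1]
  r2: [   0    0    0    0]
Fix exponent of X2 at 1, X4 at 0; solve each RREF row for its pivot's exponent:
  r0: exp(X1) + (-1)·1 = 0 ⇒ exp(X1) = 1
  r1: exp(X3) + (0)·1 = 0 ⇒ exp(X3) = 0
Π_1 = X1 · X2

["1", "1", "0", "0"]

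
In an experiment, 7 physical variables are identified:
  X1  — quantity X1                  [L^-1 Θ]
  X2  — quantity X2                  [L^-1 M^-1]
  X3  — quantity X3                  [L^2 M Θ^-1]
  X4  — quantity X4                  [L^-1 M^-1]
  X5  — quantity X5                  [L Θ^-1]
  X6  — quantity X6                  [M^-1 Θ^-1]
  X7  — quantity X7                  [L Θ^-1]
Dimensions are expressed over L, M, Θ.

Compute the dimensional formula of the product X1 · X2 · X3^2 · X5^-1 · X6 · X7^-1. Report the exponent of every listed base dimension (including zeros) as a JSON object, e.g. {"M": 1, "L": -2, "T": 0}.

Dimensional matrix (L×M×Θ by X1×X2×X3×X4×X5×X6×X7):
  L: [-1 -1  2 -1  1  0  1]
  M: [ 0 -1  1 -1  0 -1  0]
  Θ: [ 1  0 -1  0 -1 -1 -1]
  [L]: (1)·-1+(1)·-1+(2)·2+(-1)·1+(1)·0+(-1)·1 = 0
  [M]: (1)·0+(1)·-1+(2)·1+(-1)·0+(1)·-1+(-1)·0 = 0
  [Θ]: (1)·1+(1)·0+(2)·-1+(-1)·-1+(1)·-1+(-1)·-1 = 0
⇒ 1 (dimensionless)

{"L": 0, "M": 0, "Θ": 0}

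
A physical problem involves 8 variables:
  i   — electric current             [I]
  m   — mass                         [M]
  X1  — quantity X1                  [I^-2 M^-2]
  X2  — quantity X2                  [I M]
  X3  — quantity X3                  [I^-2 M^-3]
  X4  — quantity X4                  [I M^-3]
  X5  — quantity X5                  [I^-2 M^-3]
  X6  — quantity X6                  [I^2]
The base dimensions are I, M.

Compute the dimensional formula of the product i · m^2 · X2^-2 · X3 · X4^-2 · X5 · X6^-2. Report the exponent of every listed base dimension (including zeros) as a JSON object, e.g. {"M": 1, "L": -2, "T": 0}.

Exponent matrix [I,M] × [i,m,X1,X2,X3,X4,X5,X6]:
  I: [ 1  0 -2  1 -2  1 -2  2]
  M: [ 0  1 -2  1 -3 -3 -3  0]
  [I]: (1)·1+(2)·0+(-2)·1+(1)·-2+(-2)·1+(1)·-2+(-2)·2 = -11
  [M]: (1)·0+(2)·1+(-2)·1+(1)·-3+(-2)·-3+(1)·-3+(-2)·0 = 0
⇒ I^-11

{"I": -11, "M": 0}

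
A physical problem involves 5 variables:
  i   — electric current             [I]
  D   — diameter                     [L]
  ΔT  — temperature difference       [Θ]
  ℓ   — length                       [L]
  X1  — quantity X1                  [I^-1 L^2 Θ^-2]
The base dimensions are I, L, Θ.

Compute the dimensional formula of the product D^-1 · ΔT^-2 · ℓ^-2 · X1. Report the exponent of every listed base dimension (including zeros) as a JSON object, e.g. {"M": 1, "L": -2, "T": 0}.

Exponent matrix [I,L,Θ] × [i,D,ΔT,ℓ,X1]:
  I: [ 1  0  0  0 -1]
  L: [ 0  1  0  1  2]
  Θ: [ 0  0  1  0 -2]
  [I]: (-1)·0+(-2)·0+(-2)·0+(1)·-1 = -1
  [L]: (-1)·1+(-2)·0+(-2)·1+(1)·2 = -1
  [Θ]: (-1)·0+(-2)·1+(-2)·0+(1)·-2 = -4
⇒ I^-1 L^-1 Θ^-4

{"I": -1, "L": -1, "Θ": -4}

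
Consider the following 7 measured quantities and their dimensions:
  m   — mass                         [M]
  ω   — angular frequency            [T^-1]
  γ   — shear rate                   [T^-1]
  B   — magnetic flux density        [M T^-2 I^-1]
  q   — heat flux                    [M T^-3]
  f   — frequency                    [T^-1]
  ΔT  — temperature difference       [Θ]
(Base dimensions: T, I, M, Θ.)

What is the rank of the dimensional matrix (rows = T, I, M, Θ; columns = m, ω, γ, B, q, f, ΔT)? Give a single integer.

Dimensional matrix (T×I×M×Θ by m×ω×γ×B×q×f×ΔT):
  T: [ 0 -1 -1 -2 -3 -1  0]
  I: [ 0  0  0 -1  0  0  0]
  M: [ 1  0  0  1  1  0  0]
  Θ: [ 0  0  0  0  0  0  1]
RREF → pivots at {m,ω,B,ΔT} ⇒ r = 4

4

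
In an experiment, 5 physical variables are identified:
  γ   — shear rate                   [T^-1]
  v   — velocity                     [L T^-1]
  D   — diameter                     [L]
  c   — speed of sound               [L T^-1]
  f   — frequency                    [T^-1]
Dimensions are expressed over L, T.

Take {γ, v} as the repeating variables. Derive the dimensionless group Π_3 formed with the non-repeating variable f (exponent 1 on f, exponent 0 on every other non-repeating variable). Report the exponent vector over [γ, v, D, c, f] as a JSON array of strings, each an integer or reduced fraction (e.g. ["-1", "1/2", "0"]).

["-1", "0", "0", "0", "1"]

Dimensional matrix (L×T by γ×v×D×c×f):
  L: [ 0  1  1  1  0]
  T: [-1 -1  0 -1 -1]
Echelon form has 2 nonzero rows (pivots: γ,v)
Repeat: γ,v; free: D,c,f
RREF:
  r0: [   1    0   -1    0    1]
  r1: [   0    1    1    1    0]
Fix exponent of f at 1, D at 0, c at 0; solve each RREF row for its pivot's exponent:
  r0: exp(γ) + (1)·1 = 0 ⇒ exp(γ) = -1
  r1: exp(v) + (0)·1 = 0 ⇒ exp(v) = 0
Π_3 = γ^-1 · f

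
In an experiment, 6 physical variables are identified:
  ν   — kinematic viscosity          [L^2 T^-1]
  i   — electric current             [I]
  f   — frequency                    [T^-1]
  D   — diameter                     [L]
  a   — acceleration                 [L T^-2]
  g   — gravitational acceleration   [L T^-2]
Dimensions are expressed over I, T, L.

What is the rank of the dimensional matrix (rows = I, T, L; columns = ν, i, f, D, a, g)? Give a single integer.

3

Dimensional matrix (I×T×L by ν×i×f×D×a×g):
  I: [ 0  1  0  0  0  0]
  T: [-1  0 -1  0 -2 -2]
  L: [ 2  0  0  1  1  1]
RREF → pivots at {ν,i,f} ⇒ r = 3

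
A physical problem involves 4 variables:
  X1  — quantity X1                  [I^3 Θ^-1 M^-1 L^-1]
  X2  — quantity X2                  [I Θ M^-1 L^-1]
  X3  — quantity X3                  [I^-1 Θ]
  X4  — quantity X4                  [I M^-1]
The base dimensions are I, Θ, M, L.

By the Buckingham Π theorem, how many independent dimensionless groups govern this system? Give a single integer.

Exponent matrix [I,Θ,M,L] × [X1,X2,X3,X4]:
  I: [ 3  1 -1  1]
  Θ: [-1  1  1  0]
  M: [-1 -1  0 -1]
  L: [-1 -1  0  0]
Row reduction gives pivot columns X1,X2,X4; rank = 3
Π count = n − r = 4 − 3 = 1

1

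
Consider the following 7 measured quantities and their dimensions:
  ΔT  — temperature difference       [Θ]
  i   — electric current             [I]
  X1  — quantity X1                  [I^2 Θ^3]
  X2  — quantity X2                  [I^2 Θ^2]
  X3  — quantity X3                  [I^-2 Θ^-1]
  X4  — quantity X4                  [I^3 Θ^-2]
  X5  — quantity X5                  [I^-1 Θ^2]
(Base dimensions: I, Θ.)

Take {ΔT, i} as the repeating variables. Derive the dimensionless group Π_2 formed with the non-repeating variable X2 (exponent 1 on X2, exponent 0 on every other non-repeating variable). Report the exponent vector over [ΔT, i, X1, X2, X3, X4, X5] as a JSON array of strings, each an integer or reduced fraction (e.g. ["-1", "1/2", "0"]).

Write exponents as rows I,Θ / cols ΔT,i,X1,X2,X3,X4,X5:
  I: [ 0  1  2  2 -2  3 -1]
  Θ: [ 1  0  3  2 -1 -2  2]
Row reduction gives pivot columns ΔT,i; rank = 2
Repeat: ΔT,i; free: X1,X2,X3,X4,X5
RREF:
  r0: [   1    0    3    2   -1   -2    2]
  r1: [   0    1    2    2   -2    3   -1]
Fix exponent of X2 at 1, X1 at 0, X3 at 0, X4 at 0, X5 at 0; solve each RREF row for its pivot's exponent:
  r0: exp(ΔT) + (2)·1 = 0 ⇒ exp(ΔT) = -2
  r1: exp(i) + (2)·1 = 0 ⇒ exp(i) = -2
Π_2 = ΔT^-2 · i^-2 · X2

["-2", "-2", "0", "1", "0", "0", "0"]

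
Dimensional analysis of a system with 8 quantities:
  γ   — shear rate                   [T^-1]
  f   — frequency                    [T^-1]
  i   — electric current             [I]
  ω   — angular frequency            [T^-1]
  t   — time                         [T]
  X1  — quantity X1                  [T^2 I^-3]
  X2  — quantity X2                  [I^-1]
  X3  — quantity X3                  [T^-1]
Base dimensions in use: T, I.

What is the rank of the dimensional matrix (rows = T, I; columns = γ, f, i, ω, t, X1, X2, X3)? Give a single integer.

2

Exponent matrix [T,I] × [γ,f,i,ω,t,X1,X2,X3]:
  T: [-1 -1  0 -1  1  2  0 -1]
  I: [ 0  0  1  0  0 -3 -1  0]
Echelon form has 2 nonzero rows (pivots: γ,i)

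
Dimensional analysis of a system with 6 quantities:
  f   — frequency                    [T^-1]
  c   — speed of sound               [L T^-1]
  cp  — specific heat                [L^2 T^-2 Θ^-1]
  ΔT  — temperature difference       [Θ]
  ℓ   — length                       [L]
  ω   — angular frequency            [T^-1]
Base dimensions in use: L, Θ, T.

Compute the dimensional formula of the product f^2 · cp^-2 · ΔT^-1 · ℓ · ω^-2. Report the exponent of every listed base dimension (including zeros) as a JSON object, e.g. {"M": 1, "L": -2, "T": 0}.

Exponent matrix [L,Θ,T] × [f,c,cp,ΔT,ℓ,ω]:
  L: [ 0  1  2  0  1  0]
  Θ: [ 0  0 -1  1  0  0]
  T: [-1 -1 -2  0  0 -1]
  [L]: (2)·0+(-2)·2+(-1)·0+(1)·1+(-2)·0 = -3
  [Θ]: (2)·0+(-2)·-1+(-1)·1+(1)·0+(-2)·0 = 1
  [T]: (2)·-1+(-2)·-2+(-1)·0+(1)·0+(-2)·-1 = 4
⇒ L^-3 Θ T^4

{"L": -3, "Θ": 1, "T": 4}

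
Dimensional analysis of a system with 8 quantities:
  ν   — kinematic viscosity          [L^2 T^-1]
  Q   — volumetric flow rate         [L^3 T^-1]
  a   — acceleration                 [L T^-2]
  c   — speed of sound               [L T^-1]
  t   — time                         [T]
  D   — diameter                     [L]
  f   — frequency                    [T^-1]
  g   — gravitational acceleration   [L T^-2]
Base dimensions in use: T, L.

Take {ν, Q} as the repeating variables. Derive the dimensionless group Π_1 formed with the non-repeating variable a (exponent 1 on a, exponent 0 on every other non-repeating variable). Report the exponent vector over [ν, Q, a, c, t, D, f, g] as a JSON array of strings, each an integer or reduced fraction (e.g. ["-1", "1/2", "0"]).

Exponent matrix [T,L] × [ν,Q,a,c,t,D,f,g]:
  T: [-1 -1 -2 -1  1  0 -1 -2]
  L: [ 2  3  1  1  0  1  0  1]
Echelon form has 2 nonzero rows (pivots: ν,Q)
Repeat: ν,Q; free: a,c,t,D,f,g
RREF:
  r0: [   1    0    5    2   -3   -1    3    5]
  r1: [   0    1   -3   -1    2    1   -2   -3]
Fix exponent of a at 1, c at 0, t at 0, D at 0, f at 0, g at 0; solve each RREF row for its pivot's exponent:
  r0: exp(ν) + (5)·1 = 0 ⇒ exp(ν) = -5
  r1: exp(Q) + (-3)·1 = 0 ⇒ exp(Q) = 3
Π_1 = ν^-5 · Q^3 · a

["-5", "3", "1", "0", "0", "0", "0", "0"]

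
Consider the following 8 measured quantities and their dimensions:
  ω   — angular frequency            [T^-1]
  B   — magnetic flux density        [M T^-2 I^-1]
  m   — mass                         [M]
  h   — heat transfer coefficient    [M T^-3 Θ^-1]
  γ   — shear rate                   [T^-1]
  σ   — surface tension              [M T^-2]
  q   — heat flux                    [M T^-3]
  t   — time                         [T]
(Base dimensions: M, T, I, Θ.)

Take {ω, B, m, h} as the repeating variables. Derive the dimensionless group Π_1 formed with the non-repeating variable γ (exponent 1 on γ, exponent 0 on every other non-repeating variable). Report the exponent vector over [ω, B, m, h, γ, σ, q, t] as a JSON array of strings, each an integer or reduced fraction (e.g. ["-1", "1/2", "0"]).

Dimensional matrix (M×T×I×Θ by ω×B×m×h×γ×σ×q×t):
  M: [ 0  1  1  1  0  1  1  0]
  T: [-1 -2  0 -3 -1 -2 -3  1]
  I: [ 0 -1  0  0  0  0  0  0]
  Θ: [ 0  0  0 -1  0  0  0  0]
Echelon form has 4 nonzero rows (pivots: ω,B,m,h)
Repeat: ω,B,m,h; free: γ,σ,q,t
RREF:
  r0: [   1    0    0    0    1    2    3   -1]
  r1: [   0    1    0    0    0    0    0    0]
  r2: [   0    0    1    0    0    1    1    0]
  r3: [   0    0    0    1    0    0    0    0]
Fix exponent of γ at 1, σ at 0, q at 0, t at 0; solve each RREF row for its pivot's exponent:
  r0: exp(ω) + (1)·1 = 0 ⇒ exp(ω) = -1
  r1: exp(B) + (0)·1 = 0 ⇒ exp(B) = 0
  r2: exp(m) + (0)·1 = 0 ⇒ exp(m) = 0
  r3: exp(h) + (0)·1 = 0 ⇒ exp(h) = 0
Π_1 = ω^-1 · γ

["-1", "0", "0", "0", "1", "0", "0", "0"]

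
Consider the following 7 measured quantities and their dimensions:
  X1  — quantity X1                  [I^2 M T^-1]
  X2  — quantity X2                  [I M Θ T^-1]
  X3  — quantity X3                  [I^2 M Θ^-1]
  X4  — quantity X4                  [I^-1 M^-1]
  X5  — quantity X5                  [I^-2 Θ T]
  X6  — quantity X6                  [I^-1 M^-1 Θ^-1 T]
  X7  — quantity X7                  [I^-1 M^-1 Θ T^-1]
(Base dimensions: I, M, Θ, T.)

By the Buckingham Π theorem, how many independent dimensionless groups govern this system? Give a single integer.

Dimensional matrix (I×M×Θ×T by X1×X2×X3×X4×X5×X6×X7):
  I: [ 2  1  2 -1 -2 -1 -1]
  M: [ 1  1  1 -1  0 -1 -1]
  Θ: [ 0  1 -1  0  1 -1  1]
  T: [-1 -1  0  0  1  1 -1]
Echelon form has 3 nonzero rows (pivots: X1,X2,X3)
Π count = n − r = 7 − 3 = 4

4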